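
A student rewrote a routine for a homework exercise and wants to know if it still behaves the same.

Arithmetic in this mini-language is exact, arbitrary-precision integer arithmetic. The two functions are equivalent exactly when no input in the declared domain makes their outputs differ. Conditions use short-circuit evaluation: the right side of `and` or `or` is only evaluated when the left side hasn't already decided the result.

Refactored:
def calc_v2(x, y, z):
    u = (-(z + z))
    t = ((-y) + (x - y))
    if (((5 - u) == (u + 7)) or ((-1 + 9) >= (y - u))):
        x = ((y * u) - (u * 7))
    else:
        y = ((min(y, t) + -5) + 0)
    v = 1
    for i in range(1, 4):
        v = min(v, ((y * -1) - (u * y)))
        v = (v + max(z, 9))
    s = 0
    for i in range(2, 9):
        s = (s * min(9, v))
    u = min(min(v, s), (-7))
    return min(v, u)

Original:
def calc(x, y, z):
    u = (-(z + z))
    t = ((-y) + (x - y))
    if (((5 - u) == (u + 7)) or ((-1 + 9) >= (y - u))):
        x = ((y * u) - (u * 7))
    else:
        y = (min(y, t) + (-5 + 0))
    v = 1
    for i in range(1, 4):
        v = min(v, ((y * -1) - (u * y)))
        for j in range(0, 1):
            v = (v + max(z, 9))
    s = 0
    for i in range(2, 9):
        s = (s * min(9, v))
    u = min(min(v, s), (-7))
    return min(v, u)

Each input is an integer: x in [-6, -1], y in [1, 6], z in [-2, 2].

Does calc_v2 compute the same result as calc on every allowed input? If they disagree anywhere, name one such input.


This is a faithful refactor — loop structure differs, and statement counts differ, and local variable names differ, but the computed results match everywhere.
Tracing x=-2, y=3, z=0: calc: u=0, then t=-8, then (((5 - u) == (u + 7)) or ((-1 + 9) >= (y - u))) is true, then x=0, then v=1, then (i=1), then v=-3, then (j=0), then v=6, then (i=2), then v=-3, then (j=0), then v=6, then (i=3), then v=-3, then (j=0), then v=6, then s=0, then (i=2), then s=0, then (i=3), then s=0, then (i=4), then s=0, then (i=5), then s=0, then (i=6), then s=0, then (i=7), then s=0, then (i=8), then s=0, then u=-7, then returns -7 | calc_v2: u=0, then t=-8, then (((5 - u) == (u + 7)) or ((-1 + 9) >= (y - u))) is true, then x=0, then v=1, then (i=1), then v=-3, then v=6, then (i=2), then v=-3, then v=6, then (i=3), then v=-3, then v=6, then s=0, then (i=2), then s=0, then (i=3), then s=0, then (i=4), then s=0, then (i=5), then s=0, then (i=6), then s=0, then (i=7), then s=0, then (i=8), then s=0, then u=-7, then returns -7 — matching result -7.
An exhaustive pass over the 180 declared inputs shows identical outputs.
verdict: equivalent


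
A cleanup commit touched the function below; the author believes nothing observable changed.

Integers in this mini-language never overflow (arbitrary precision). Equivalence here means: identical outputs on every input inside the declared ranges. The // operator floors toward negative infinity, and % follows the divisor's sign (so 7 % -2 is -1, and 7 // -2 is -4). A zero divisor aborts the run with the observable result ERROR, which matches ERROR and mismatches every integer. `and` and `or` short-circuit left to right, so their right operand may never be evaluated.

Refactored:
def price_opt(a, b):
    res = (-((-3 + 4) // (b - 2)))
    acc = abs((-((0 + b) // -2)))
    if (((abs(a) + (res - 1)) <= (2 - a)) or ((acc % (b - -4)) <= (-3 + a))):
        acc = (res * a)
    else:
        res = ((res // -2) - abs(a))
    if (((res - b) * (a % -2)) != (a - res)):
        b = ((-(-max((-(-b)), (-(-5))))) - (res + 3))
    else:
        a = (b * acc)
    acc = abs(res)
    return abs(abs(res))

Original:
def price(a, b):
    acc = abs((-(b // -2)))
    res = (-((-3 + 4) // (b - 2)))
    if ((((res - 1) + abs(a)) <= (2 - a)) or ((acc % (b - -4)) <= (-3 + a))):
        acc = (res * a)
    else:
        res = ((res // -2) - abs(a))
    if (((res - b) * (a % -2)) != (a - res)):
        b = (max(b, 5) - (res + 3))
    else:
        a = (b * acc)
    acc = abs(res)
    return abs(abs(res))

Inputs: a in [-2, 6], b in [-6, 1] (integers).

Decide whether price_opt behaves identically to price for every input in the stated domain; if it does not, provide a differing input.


The two versions differ — the changes include constant usage differs; and arithmetic usage differs.
Spot check at a=4, b=0 — price: acc = 0; res = 1; ((((res - 1) + abs(a)) <= (2 - a)) or ((acc % (b - -4)) <= (-3 + a))) -> true; acc = 4; (((res - b) * (a % -2)) != (a - res)) -> true; b = 1; acc = 1; return 1. price_opt: res = 1; acc = 0; (((abs(a) + (res - 1)) <= (2 - a)) or ((acc % (b - -4)) <= (-3 + a))) -> true; acc = 4; (((res - b) * (a % -2)) != (a - res)) -> true; b = 1; acc = 1; return 1. Both give 1.
Across all 72 domain points the two functions coincide.
verdict: equivalent


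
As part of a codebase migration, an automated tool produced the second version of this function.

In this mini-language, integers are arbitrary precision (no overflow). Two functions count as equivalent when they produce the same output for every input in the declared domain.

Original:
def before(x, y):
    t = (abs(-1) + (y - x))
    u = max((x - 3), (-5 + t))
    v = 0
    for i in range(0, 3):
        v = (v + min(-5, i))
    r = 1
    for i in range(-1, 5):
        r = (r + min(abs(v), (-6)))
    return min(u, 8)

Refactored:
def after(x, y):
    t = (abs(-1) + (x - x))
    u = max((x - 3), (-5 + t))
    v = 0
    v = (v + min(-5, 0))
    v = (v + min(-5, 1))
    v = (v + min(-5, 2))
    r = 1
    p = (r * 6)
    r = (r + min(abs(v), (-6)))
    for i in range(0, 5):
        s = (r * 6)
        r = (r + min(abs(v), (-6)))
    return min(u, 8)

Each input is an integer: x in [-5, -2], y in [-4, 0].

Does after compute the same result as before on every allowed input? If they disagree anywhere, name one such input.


x=-5, y=-4 yields -3 from before but -4 from after.
verdict: not equivalent; witness: x=-5, y=-4


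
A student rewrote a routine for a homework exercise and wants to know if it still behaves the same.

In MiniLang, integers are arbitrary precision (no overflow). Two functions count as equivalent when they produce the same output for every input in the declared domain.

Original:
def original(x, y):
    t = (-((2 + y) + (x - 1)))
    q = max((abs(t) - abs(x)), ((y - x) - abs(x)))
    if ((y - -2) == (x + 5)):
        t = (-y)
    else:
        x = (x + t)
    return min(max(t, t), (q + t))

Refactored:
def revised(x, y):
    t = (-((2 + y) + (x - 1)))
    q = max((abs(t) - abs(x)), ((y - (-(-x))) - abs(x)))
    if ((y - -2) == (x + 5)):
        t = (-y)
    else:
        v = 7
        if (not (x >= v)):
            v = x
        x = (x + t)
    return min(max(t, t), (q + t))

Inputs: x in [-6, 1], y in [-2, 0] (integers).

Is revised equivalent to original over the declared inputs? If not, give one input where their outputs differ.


This is a faithful refactor — constant usage differs; also branching structure differs; also statement counts differ; also comparison usage differs; also boolean connective usage differs; also local variable names differ, but the computed results match everywhere.
Spot check at x=-2, y=-2 — original: t := 3 | q := 1 | ((y - -2) == (x + 5)): false | x := 1 | result 3. revised: t := 3 | q := 1 | ((y - -2) == (x + 5)): false | v := 7 | (not (x >= v)): true | v := -2 | x := 1 | result 3. Both give 3.
Checked all 24 inputs in the declared domain: the outputs agree on every one.
verdict: equivalent


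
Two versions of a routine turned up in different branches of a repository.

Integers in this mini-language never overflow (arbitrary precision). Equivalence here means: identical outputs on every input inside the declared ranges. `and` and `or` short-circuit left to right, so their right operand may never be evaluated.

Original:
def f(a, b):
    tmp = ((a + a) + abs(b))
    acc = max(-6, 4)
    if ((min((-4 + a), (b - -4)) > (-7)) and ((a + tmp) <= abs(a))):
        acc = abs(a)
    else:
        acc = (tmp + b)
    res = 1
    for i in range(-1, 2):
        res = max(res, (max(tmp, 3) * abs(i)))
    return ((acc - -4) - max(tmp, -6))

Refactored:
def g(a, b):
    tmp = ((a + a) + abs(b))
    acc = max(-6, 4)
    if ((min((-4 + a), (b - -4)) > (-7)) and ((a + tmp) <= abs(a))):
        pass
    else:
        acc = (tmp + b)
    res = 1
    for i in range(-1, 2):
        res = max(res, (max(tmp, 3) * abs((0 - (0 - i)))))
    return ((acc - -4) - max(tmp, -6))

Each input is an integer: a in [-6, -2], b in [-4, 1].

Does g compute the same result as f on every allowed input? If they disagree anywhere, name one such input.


At a=-2, b=-4: f gives 6, g gives 8.
verdict: not equivalent; witness: a=-2, b=-4


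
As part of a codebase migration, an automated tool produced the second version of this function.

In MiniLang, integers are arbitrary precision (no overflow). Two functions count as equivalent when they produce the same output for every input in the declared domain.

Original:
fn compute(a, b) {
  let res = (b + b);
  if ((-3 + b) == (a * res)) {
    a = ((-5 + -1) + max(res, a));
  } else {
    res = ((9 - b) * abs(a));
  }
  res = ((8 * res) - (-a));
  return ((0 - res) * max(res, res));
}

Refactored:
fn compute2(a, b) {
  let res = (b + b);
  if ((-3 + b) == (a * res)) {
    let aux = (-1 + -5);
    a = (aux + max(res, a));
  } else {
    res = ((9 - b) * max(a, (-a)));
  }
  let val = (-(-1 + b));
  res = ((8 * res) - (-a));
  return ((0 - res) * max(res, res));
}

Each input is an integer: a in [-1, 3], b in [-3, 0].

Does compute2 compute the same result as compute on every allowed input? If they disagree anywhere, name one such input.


Equivalent — the differences include arithmetic usage differs; and local variable names differ; and constant usage differs; and min/max/abs usage differs; and statement counts differ, yet no declared input distinguishes the two.
Tracing a=1, b=-1: compute: res becomes -2; next ((-3 + b) == (a * res)) evaluates to false; next res becomes 10; next res becomes 81; next final value -6561 | compute2: res becomes -2; next ((-3 + b) == (a * res)) evaluates to false; next res becomes 10; next val becomes 2; next res becomes 81; next final value -6561 — matching result -6561.
An exhaustive pass over the 20 declared inputs shows identical outputs.
verdict: equivalent


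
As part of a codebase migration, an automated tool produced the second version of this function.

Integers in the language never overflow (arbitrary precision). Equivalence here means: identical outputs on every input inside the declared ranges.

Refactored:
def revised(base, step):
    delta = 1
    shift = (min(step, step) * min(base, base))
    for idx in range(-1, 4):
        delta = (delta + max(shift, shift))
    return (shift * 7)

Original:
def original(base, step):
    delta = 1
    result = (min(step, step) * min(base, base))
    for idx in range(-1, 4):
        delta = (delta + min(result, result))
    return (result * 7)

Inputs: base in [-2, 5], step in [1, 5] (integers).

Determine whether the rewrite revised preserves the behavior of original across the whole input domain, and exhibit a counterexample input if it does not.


Equivalent. The suspicious-looking change has no observable effect anywhere in the declared ranges.
Across all 40 domain points the two functions coincide.
Tracing base=-2, step=5: original: delta = 1; result = -10; [idx=-1]; delta = -9; [idx=0]; delta = -19; [idx=1]; delta = -29; [idx=2]; delta = -39; [idx=3]; delta = -49; return -70 | revised: delta = 1; shift = -10; [idx=-1]; delta = -9; [idx=0]; delta = -19; [idx=1]; delta = -29; [idx=2]; delta = -39; [idx=3]; delta = -49; return -70 — matching result -70.
verdict: equivalent


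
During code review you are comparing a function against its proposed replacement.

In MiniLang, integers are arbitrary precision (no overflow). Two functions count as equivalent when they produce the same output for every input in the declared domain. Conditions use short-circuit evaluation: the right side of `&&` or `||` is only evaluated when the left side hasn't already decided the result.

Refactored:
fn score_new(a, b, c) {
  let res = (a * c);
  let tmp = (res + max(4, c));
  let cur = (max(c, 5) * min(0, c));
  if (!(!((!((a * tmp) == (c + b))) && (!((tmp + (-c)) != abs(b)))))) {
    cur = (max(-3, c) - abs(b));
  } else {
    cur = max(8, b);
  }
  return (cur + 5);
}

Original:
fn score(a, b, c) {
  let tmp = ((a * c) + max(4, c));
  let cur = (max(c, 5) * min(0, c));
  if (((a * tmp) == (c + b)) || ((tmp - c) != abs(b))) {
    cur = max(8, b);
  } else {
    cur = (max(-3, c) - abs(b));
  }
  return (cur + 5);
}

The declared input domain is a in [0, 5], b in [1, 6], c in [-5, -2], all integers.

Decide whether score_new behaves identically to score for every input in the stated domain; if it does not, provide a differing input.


Behavior is preserved: although local variable names differ; and boolean connective usage differs; and statement counts differ; and arithmetic usage differs, the outputs never diverge.
As a probe, take a=4, b=5, c=-3: score runs tmp becomes -8; next cur becomes -15; next (((a * tmp) == (c + b)) || ((tmp - c) != abs(b))) evaluates to true; next cur becomes 8; next final value 13; score_new runs res becomes -12; next tmp becomes -8; next cur becomes -15; next (!(!((!((a * tmp) == (c + b))) && (!((tmp + (-c)) != abs(b)))))) evaluates to false; next cur becomes 8; next final value 13; both end at 13.
Across all 144 domain points the two functions coincide.
verdict: equivalent


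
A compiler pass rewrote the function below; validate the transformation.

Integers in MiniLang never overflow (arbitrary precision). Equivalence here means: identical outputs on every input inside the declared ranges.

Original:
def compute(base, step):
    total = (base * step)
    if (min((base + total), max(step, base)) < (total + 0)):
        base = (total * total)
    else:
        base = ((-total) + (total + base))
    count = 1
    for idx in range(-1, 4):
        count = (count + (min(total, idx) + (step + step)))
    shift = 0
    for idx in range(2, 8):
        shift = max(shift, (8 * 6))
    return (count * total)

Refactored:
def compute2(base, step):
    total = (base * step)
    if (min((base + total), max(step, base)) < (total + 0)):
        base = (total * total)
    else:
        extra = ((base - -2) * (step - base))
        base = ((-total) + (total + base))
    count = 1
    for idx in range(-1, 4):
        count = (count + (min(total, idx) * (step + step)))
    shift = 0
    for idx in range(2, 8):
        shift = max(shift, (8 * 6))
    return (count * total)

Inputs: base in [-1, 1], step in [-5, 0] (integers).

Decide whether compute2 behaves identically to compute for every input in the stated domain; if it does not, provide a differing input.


Not equivalent: base=-1, step=-5 separates them (-220 vs -245).
compute: total=5, then (min((base + total), max(step, base)) < (total + 0)) is true, then base=25, then count=1, then (idx=-1), then count=-10, then (idx=0), then count=-20, then (idx=1), then count=-29, then (idx=2), then count=-37, then (idx=3), then count=-44, then shift=0, then (idx=2), then shift=48, then (idx=3), then shift=48, then (idx=4), then shift=48, then (idx=5), then shift=48, then (idx=6), then shift=48, then (idx=7), then shift=48, then returns -220
compute2: total=5, then (min((base + total), max(step, base)) < (total + 0)) is true, then base=25, then count=1, then (idx=-1), then count=11, then (idx=0), then count=11, then (idx=1), then count=1, then (idx=2), then count=-19, then (idx=3), then count=-49, then shift=0, then (idx=2), then shift=48, then (idx=3), then shift=48, then (idx=4), then shift=48, then (idx=5), then shift=48, then (idx=6), then shift=48, then (idx=7), then shift=48, then returns -245
verdict: not equivalent; witness: base=-1, step=-5


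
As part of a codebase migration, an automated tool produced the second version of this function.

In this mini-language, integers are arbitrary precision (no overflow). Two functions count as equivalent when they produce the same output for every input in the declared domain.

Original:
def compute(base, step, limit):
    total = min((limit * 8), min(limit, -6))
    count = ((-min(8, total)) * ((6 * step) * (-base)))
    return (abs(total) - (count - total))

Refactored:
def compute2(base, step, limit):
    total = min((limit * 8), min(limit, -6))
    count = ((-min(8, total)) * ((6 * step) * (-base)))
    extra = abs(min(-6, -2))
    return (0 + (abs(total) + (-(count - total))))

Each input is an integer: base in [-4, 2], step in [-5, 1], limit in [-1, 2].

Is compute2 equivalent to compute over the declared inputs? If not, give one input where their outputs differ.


Differences: local variable names differ, statement counts differ, min/max/abs usage differs, arithmetic usage differs, constant usage differs — yet all 196 inputs agree.
verdict: equivalent


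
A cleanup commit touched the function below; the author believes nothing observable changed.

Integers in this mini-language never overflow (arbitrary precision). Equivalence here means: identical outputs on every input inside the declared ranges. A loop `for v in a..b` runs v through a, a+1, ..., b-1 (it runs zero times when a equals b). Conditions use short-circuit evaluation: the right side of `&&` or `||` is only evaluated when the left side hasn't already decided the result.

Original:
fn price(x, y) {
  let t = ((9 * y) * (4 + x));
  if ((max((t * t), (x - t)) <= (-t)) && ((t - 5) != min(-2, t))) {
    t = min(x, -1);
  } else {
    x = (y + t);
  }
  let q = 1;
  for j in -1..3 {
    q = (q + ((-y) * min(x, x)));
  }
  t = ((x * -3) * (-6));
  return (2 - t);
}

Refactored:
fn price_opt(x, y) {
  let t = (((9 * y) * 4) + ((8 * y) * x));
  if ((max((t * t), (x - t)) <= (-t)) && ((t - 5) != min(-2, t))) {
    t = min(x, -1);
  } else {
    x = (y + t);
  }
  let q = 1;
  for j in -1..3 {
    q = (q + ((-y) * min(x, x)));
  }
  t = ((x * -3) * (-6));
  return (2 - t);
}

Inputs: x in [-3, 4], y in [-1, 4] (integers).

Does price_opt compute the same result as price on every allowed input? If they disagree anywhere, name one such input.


The rewrite breaks on x=-3, y=-1, where the results are 182 and 236.
price: t = -9; ((max((t * t), (x - t)) <= (-t)) && ((t - 5) != min(-2, t))) -> false; x = -10; q = 1; [j=-1]; q = -9; [j=0]; q = -19; [j=1]; q = -29; [j=2]; q = -39; t = -180; return 182
price_opt: t = -12; ((max((t * t), (x - t)) <= (-t)) && ((t - 5) != min(-2, t))) -> false; x = -13; q = 1; [j=-1]; q = -12; [j=0]; q = -25; [j=1]; q = -38; [j=2]; q = -51; t = -234; return 236
verdict: not equivalent; witness: x=-3, y=-1


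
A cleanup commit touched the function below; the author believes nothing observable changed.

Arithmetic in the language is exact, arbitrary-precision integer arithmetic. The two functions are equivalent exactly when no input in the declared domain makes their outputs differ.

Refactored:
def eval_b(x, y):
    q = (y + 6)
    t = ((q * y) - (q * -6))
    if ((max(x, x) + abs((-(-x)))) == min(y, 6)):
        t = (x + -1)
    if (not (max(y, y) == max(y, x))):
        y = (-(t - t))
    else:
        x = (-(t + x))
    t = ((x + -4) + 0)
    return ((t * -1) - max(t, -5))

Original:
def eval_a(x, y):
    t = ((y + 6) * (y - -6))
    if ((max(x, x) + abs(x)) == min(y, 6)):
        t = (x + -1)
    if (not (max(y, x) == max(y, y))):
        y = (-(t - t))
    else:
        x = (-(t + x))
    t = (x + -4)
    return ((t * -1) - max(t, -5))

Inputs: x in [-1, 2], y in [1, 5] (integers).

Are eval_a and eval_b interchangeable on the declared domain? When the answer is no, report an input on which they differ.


The two are interchangeable: constant usage differs; arithmetic usage differs; statement counts differ; local variable names differ, and every declared input agrees.
One worked example (x=2, y=3) — eval_a: t becomes 81; next ((max(x, x) + abs(x)) == min(y, 6)) evaluates to false; next (not (max(y, x) == max(y, y))) evaluates to false; next x becomes -83; next t becomes -87; next final value 92; eval_b: q becomes 9; next t becomes 81; next ((max(x, x) + abs((-(-x)))) == min(y, 6)) evaluates to false; next (not (max(y, y) == max(y, x))) evaluates to false; next x becomes -83; next t becomes -87; next final value 92; agreement on 92.
An exhaustive pass over the 20 declared inputs shows identical outputs.
verdict: equivalent


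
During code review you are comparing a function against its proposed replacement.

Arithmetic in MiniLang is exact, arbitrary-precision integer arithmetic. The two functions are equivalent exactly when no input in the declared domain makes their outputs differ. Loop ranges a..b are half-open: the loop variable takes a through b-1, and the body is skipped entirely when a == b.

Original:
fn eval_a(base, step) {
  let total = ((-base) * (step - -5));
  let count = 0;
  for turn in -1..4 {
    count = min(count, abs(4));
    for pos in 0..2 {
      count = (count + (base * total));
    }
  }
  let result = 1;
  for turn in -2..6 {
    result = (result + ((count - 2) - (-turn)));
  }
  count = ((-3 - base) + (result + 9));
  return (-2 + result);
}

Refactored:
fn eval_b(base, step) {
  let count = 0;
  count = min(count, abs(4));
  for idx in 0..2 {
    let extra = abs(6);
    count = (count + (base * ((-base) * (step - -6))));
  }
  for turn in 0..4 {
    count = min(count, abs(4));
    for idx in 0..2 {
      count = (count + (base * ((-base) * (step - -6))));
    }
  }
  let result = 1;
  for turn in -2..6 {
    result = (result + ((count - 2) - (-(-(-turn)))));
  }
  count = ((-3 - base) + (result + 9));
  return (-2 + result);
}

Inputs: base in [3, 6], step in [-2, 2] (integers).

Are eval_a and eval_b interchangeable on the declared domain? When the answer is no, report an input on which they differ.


Consider the input base=3, step=-2.
eval_a: total := -9 | count := 0 | iter turn=-1: | count := 0 | iter pos=0: | count := -27 | iter pos=1: | count := -54 | iter turn=0: | count := -54 | iter pos=0: | count := -81 | iter pos=1: | count := -108 | iter turn=1: | count := -108 | iter pos=0: | count := -135 | iter pos=1: | count := -162 | iter turn=2: | count := -162 | iter pos=0: | count := -189 | iter pos=1: | count := -216 | iter turn=3: | count := -216 | iter pos=0: | count := -243 | iter pos=1: | count := -270 | result := 1 | iter turn=-2: | result := -273 | iter turn=-1: | result := -546 | iter turn=0: | result := -818 | iter turn=1: | result := -1089 | iter turn=2: | result := -1359 | iter turn=3: | result := -1628 | iter turn=4: | result := -1896 | iter turn=5: | result := -2163 | count := -2160 | result -2165
eval_b: count := 0 | count := 0 | iter idx=0: | extra := 6 | count := -36 | iter idx=1: | extra := 6 | count := -72 | iter turn=0: | count := -72 | iter idx=0: | count := -108 | iter idx=1: | count := -144 | iter turn=1: | count := -144 | iter idx=0: | count := -180 | iter idx=1: | count := -216 | iter turn=2: | count := -216 | iter idx=0: | count := -252 | iter idx=1: | count := -288 | iter turn=3: | count := -288 | iter idx=0: | count := -324 | iter idx=1: | count := -360 | result := 1 | iter turn=-2: | result := -363 | iter turn=-1: | result := -726 | iter turn=0: | result := -1088 | iter turn=1: | result := -1449 | iter turn=2: | result := -1809 | iter turn=3: | result := -2168 | iter turn=4: | result := -2526 | iter turn=5: | result := -2883 | count := -2880 | result -2885
-2165 and -2885 differ, so these are not the same function on this domain.
verdict: not equivalent; witness: base=3, step=-2


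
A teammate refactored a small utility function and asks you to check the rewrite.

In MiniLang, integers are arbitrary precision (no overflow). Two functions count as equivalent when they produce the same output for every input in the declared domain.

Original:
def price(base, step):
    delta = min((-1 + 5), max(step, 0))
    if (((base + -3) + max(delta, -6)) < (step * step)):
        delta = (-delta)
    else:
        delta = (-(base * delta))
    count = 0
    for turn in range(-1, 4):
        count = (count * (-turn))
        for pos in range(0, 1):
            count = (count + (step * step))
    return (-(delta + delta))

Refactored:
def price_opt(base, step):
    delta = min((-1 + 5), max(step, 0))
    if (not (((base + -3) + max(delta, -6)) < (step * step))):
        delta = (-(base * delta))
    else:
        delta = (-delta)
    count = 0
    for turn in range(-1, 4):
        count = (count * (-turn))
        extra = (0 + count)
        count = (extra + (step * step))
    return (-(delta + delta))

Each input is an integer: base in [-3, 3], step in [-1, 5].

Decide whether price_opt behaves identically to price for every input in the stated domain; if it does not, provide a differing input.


Changes here: constant usage differs, plus arithmetic usage differs, plus loop structure differs, plus boolean connective usage differs, plus local variable names differ; the full 49-point sweep finds no disagreement.
verdict: equivalent


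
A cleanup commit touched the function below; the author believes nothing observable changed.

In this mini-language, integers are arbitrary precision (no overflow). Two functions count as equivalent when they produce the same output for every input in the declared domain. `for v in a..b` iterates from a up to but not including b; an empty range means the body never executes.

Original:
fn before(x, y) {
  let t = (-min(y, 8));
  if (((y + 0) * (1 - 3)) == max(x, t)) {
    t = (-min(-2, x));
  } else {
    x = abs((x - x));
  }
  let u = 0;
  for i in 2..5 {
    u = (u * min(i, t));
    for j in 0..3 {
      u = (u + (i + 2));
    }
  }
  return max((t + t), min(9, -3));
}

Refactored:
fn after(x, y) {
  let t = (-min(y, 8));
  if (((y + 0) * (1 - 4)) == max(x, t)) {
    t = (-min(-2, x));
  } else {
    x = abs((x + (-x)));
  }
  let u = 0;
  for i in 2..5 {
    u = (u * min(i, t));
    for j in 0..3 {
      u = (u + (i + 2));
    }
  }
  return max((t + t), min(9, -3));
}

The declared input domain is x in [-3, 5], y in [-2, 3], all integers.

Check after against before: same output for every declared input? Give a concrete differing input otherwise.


Try x=2, y=-1.
before: t := 1 | (((y + 0) * (1 - 3)) == max(x, t)): true | t := 2 | u := 0 | iter i=2: | u := 0 | iter j=0: | u := 4 | iter j=1: | u := 8 | iter j=2: | u := 12 | iter i=3: | u := 24 | iter j=0: | u := 29 | iter j=1: | u := 34 | iter j=2: | u := 39 | iter i=4: | u := 78 | iter j=0: | u := 84 | iter j=1: | u := 90 | iter j=2: | u := 96 | result 4
after: t := 1 | (((y + 0) * (1 - 4)) == max(x, t)): false | x := 0 | u := 0 | iter i=2: | u := 0 | iter j=0: | u := 4 | iter j=1: | u := 8 | iter j=2: | u := 12 | iter i=3: | u := 12 | iter j=0: | u := 17 | iter j=1: | u := 22 | iter j=2: | u := 27 | iter i=4: | u := 27 | iter j=0: | u := 33 | iter j=1: | u := 39 | iter j=2: | u := 45 | result 2
4 vs 2 — the two versions disagree here.
verdict: not equivalent; witness: x=2, y=-1


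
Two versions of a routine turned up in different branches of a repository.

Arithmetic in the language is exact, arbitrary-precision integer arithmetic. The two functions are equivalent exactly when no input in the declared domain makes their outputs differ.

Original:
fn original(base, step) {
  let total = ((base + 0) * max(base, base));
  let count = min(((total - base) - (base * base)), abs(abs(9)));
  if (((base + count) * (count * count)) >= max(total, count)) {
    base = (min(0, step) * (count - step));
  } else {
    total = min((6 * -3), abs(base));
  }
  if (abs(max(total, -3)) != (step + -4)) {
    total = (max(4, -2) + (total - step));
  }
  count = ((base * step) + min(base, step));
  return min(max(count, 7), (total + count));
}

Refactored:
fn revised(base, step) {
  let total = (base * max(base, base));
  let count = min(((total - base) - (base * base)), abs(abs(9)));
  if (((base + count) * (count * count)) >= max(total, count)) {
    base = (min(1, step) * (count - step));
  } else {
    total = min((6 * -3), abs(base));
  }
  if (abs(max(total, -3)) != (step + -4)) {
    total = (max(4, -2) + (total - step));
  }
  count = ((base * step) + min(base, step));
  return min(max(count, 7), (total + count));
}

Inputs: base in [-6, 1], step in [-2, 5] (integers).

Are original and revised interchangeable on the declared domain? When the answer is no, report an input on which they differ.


These are not equivalent — on base=0, step=1 the outputs split (3 vs 1).
original: total = 0; count = 0; (((base + count) * (count * count)) >= max(total, count)) -> true; base = 0; (abs(max(total, -3)) != (step + -4)) -> true; total = 3; count = 0; return 3
revised: total = 0; count = 0; (((base + count) * (count * count)) >= max(total, count)) -> true; base = -1; (abs(max(total, -3)) != (step + -4)) -> true; total = 3; count = -2; return 1
verdict: not equivalent; witness: base=0, step=1


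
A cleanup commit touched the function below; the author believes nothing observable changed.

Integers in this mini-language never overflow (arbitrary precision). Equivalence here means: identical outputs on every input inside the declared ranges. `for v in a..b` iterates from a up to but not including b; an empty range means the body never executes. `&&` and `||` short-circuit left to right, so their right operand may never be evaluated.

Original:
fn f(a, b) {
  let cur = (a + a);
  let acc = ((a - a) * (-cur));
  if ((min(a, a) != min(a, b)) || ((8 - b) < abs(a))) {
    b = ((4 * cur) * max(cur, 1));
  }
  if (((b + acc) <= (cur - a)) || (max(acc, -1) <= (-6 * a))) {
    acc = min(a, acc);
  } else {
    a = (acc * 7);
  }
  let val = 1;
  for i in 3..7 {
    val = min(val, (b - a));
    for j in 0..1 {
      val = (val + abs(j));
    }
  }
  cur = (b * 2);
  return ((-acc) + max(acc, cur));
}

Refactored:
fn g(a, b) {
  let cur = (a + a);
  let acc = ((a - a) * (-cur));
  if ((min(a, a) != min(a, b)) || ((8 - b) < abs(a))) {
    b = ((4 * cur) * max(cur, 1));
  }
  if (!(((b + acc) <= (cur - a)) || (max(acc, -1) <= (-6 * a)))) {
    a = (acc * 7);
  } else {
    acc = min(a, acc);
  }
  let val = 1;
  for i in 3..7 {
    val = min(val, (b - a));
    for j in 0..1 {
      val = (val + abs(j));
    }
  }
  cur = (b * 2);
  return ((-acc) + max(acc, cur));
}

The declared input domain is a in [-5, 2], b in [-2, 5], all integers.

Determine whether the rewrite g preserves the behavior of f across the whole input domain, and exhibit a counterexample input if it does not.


The two are interchangeable: boolean connective usage differs, and every declared input agrees.
Spot check at a=-3, b=3 — f: cur = -6; acc = 0; ((min(a, a) != min(a, b)) || ((8 - b) < abs(a))) -> false; (((b + acc) <= (cur - a)) || (max(acc, -1) <= (-6 * a))) -> true; acc = -3; val = 1; [i=3]; val = 1; [j=0]; val = 1; [i=4]; val = 1; [j=0]; val = 1; [i=5]; val = 1; [j=0]; val = 1; [i=6]; val = 1; [j=0]; val = 1; cur = 6; return 9. g: cur = -6; acc = 0; ((min(a, a) != min(a, b)) || ((8 - b) < abs(a))) -> false; (!(((b + acc) <= (cur - a)) || (max(acc, -1) <= (-6 * a)))) -> false; acc = -3; val = 1; [i=3]; val = 1; [j=0]; val = 1; [i=4]; val = 1; [j=0]; val = 1; [i=5]; val = 1; [j=0]; val = 1; [i=6]; val = 1; [j=0]; val = 1; cur = 6; return 9. Both give 9.
Checked all 64 inputs in the declared domain: the outputs agree on every one.
verdict: equivalent


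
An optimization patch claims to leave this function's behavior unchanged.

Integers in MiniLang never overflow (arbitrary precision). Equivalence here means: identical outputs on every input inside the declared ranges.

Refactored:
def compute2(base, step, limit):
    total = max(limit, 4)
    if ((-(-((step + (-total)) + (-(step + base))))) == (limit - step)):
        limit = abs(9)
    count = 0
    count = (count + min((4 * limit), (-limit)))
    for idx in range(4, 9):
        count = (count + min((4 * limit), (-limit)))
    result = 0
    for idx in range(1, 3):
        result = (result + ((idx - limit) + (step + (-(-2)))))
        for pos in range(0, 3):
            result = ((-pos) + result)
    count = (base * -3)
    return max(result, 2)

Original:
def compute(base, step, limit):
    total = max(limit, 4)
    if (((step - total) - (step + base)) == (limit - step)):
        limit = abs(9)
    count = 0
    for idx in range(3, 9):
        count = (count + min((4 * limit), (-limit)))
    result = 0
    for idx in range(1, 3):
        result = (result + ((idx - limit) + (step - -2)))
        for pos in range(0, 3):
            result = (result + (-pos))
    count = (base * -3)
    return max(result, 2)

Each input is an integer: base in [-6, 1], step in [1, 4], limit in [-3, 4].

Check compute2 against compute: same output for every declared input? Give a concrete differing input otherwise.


The two are interchangeable: min/max/abs usage differs; and arithmetic usage differs; and loop structure differs; and statement counts differ; and constant usage differs, and every declared input agrees.
Spot check at base=-2, step=2, limit=-1 — compute: total=4, then (((step - total) - (step + base)) == (limit - step)) is false, then count=0, then (idx=3), then count=-4, then (idx=4), then count=-8, then (idx=5), then count=-12, then (idx=6), then count=-16, then (idx=7), then count=-20, then (idx=8), then count=-24, then result=0, then (idx=1), then result=6, then (pos=0), then result=6, then (pos=1), then result=5, then (pos=2), then result=3, then (idx=2), then result=10, then (pos=0), then result=10, then (pos=1), then result=9, then (pos=2), then result=7, then count=6, then returns 7. compute2: total=4, then ((-(-((step + (-total)) + (-(step + base))))) == (limit - step)) is false, then count=0, then count=-4, then (idx=4), then count=-8, then (idx=5), then count=-12, then (idx=6), then count=-16, then (idx=7), then count=-20, then (idx=8), then count=-24, then result=0, then (idx=1), then result=6, then (pos=0), then result=6, then (pos=1), then result=5, then (pos=2), then result=3, then (idx=2), then result=10, then (pos=0), then result=10, then (pos=1), then result=9, then (pos=2), then result=7, then count=6, then returns 7. Both give 7.
Sweeping the whole domain (256 inputs) finds no disagreement.
verdict: equivalent


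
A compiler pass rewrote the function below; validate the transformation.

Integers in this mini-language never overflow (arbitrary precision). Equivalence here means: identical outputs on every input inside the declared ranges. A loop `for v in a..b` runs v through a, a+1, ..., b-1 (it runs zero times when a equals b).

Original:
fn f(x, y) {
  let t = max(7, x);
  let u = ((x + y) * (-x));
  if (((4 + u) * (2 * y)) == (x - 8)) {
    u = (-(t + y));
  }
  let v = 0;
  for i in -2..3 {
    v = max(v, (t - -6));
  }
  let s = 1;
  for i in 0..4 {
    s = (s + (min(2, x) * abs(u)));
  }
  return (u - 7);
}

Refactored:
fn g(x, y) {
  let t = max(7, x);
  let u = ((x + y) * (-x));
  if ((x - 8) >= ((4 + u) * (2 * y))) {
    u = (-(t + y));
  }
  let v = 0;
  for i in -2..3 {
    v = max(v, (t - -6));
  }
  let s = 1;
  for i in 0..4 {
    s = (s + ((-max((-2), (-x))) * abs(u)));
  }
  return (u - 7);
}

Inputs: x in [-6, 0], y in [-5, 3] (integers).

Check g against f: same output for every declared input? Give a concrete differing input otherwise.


Not equivalent: x=-6, y=1 separates them (-37 vs -15).
f: t=7, then u=-30, then (((4 + u) * (2 * y)) == (x - 8)) is false, then v=0, then (i=-2), then v=13, then (i=-1), then v=13, then (i=0), then v=13, then (i=1), then v=13, then (i=2), then v=13, then s=1, then (i=0), then s=-179, then (i=1), then s=-359, then (i=2), then s=-539, then (i=3), then s=-719, then returns -37
g: t=7, then u=-30, then ((x - 8) >= ((4 + u) * (2 * y))) is true, then u=-8, then v=0, then (i=-2), then v=13, then (i=-1), then v=13, then (i=0), then v=13, then (i=1), then v=13, then (i=2), then v=13, then s=1, then (i=0), then s=-47, then (i=1), then s=-95, then (i=2), then s=-143, then (i=3), then s=-191, then returns -15
verdict: not equivalent; witness: x=-6, y=1


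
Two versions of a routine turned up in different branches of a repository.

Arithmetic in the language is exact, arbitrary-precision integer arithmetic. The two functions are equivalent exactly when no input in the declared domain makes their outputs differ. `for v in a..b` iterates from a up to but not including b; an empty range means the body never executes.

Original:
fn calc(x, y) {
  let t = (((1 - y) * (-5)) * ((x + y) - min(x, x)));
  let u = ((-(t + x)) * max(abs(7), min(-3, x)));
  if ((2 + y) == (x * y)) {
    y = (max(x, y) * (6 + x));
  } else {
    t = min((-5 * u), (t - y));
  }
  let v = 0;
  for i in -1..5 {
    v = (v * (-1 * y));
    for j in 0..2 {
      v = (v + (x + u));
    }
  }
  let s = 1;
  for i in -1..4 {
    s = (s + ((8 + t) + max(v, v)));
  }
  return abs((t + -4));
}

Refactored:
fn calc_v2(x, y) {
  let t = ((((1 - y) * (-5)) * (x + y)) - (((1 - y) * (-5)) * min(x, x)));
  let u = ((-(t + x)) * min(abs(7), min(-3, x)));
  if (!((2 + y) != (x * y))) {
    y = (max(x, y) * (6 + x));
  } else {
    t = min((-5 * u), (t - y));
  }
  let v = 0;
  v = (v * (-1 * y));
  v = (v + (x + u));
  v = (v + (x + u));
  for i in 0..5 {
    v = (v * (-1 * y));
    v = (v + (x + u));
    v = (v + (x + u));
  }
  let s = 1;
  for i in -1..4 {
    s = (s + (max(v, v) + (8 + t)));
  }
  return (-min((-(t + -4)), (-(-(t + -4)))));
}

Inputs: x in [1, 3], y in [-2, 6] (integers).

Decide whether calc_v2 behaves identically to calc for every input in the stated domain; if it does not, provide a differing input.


Not equivalent: x=1, y=-2 separates them (28 vs 469).
calc: t := 30 | u := -217 | ((2 + y) == (x * y)): false | t := 32 | v := 0 | iter i=-1: | v := 0 | iter j=0: | v := -216 | iter j=1: | v := -432 | iter i=0: | v := -864 | iter j=0: | v := -1080 | iter j=1: | v := -1296 | iter i=1: | v := -2592 | iter j=0: | v := -2808 | iter j=1: | v := -3024 | iter i=2: | v := -6048 | iter j=0: | v := -6264 | iter j=1: | v := -6480 | iter i=3: | v := -12960 | iter j=0: | v := -13176 | iter j=1: | v := -13392 | iter i=4: | v := -26784 | iter j=0: | v := -27000 | iter j=1: | v := -27216 | s := 1 | iter i=-1: | s := -27175 | iter i=0: | s := -54351 | iter i=1: | s := -81527 | iter i=2: | s := -108703 | iter i=3: | s := -135879 | result 28
calc_v2: t := 30 | u := 93 | (!((2 + y) != (x * y))): false | t := -465 | v := 0 | v := 0 | v := 94 | v := 188 | iter i=0: | v := 376 | v := 470 | v := 564 | iter i=1: | v := 1128 | v := 1222 | v := 1316 | iter i=2: | v := 2632 | v := 2726 | v := 2820 | iter i=3: | v := 5640 | v := 5734 | v := 5828 | iter i=4: | v := 11656 | v := 11750 | v := 11844 | s := 1 | iter i=-1: | s := 11388 | iter i=0: | s := 22775 | iter i=1: | s := 34162 | iter i=2: | s := 45549 | iter i=3: | s := 56936 | result 469
verdict: not equivalent; witness: x=1, y=-2


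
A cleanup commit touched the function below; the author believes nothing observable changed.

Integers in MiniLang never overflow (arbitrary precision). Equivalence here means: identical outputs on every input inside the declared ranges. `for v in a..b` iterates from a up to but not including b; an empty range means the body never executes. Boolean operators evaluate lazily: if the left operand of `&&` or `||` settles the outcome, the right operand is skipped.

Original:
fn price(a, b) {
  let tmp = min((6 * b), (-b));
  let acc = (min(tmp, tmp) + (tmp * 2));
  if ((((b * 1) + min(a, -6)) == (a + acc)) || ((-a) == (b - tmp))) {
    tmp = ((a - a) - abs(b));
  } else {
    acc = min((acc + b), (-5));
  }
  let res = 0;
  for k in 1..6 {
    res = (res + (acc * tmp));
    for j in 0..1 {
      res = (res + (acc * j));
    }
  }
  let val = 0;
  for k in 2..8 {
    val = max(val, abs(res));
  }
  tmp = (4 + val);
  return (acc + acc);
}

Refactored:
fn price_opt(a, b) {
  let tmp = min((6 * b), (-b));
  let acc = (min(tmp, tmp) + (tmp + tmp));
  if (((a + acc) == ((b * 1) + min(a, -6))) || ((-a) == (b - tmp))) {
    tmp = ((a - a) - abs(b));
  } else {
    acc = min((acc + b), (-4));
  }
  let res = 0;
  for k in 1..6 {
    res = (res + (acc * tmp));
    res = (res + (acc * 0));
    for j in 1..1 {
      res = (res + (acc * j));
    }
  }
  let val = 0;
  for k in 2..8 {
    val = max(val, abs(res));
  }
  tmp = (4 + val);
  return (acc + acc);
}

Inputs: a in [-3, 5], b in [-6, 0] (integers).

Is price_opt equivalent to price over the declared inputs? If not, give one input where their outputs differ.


Run the pair on a=-3, b=0.
price: tmp=0, then acc=0, then ((((b * 1) + min(a, -6)) == (a + acc)) || ((-a) == (b - tmp))) is false, then acc=-5, then res=0, then (k=1), then res=0, then (j=0), then res=0, then (k=2), then res=0, then (j=0), then res=0, then (k=3), then res=0, then (j=0), then res=0, then (k=4), then res=0, then (j=0), then res=0, then (k=5), then res=0, then (j=0), then res=0, then val=0, then (k=2), then val=0, then (k=3), then val=0, then (k=4), then val=0, then (k=5), then val=0, then (k=6), then val=0, then (k=7), then val=0, then tmp=4, then returns -10
price_opt: tmp=0, then acc=0, then (((a + acc) == ((b * 1) + min(a, -6))) || ((-a) == (b - tmp))) is false, then acc=-4, then res=0, then (k=1), then res=0, then res=0, then the loop over j runs zero times, then (k=2), then res=0, then res=0, then the loop over j runs zero times, then (k=3), then res=0, then res=0, then the loop over j runs zero times, then (k=4), then res=0, then res=0, then the loop over j runs zero times, then (k=5), then res=0, then res=0, then the loop over j runs zero times, then val=0, then (k=2), then val=0, then (k=3), then val=0, then (k=4), then val=0, then (k=5), then val=0, then (k=6), then val=0, then (k=7), then val=0, then tmp=4, then returns -8
-10 vs -8 — the two versions disagree here.
verdict: not equivalent; witness: a=-3, b=0
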